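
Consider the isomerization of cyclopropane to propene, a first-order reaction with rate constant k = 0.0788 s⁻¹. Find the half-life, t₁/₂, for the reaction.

8.796 s

Step 1: For a first-order reaction, t₁/₂ = ln(2)/k
Step 2: t₁/₂ = ln(2)/0.0788
Step 3: t₁/₂ = 0.6931/0.0788 = 8.796 s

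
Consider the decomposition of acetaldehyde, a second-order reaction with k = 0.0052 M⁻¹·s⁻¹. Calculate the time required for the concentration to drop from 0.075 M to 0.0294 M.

3977 s

Step 1: For second-order: t = (1/[CH₃CHO] - 1/[CH₃CHO]₀)/k
Step 2: t = (1/0.0294 - 1/0.075)/0.0052
Step 3: t = (34.01 - 13.33)/0.0052
Step 4: t = 20.68/0.0052 = 3977 s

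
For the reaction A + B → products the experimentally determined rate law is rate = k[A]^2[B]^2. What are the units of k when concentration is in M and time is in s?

M⁻³·s⁻¹

Step 1: Overall order = 2 + 2 = 4.
Step 2: rate has units M·s⁻¹; [A]^2[B]^2 has units M^4.
Step 3: k = rate/([A]^2[B]^2), so units of k = M^(1-4)·s⁻¹ = M⁻³·s⁻¹.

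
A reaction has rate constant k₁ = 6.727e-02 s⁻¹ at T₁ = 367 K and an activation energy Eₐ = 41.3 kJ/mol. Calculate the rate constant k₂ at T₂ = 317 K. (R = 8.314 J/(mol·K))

7.955e-03 s⁻¹

Step 1: Use the two-temperature Arrhenius form: ln(k₂/k₁) = -Eₐ/R × (1/T₂ - 1/T₁)
Step 2: Convert Eₐ to J/mol: 41.3 kJ/mol = 41300 J/mol
Step 3: 1/T₂ - 1/T₁ = 1/317 - 1/367 = 4.297785e-04 K⁻¹
Step 4: ln(k₂/k₁) = -41300/8.314 × 4.297785e-04 = -2.13494
Step 5: k₂ = k₁ × exp(-2.13494) = 6.727e-02 × 1.18252e-01 = 7.955e-03 s⁻¹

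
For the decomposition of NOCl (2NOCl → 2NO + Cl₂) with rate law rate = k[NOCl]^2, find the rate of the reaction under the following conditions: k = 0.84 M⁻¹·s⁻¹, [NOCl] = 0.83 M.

0.5787 M/s

Step 1: Identify the rate law: rate = k[NOCl]^2
Step 2: Substitute values: rate = 0.84 × (0.83)^2
Step 3: Calculate: rate = 0.84 × 0.6889 = 0.578676 M/s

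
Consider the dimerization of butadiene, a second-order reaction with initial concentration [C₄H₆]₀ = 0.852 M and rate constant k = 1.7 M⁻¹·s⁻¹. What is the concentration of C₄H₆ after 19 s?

0.02987 M

Step 1: For a second-order reaction: 1/[C₄H₆] = 1/[C₄H₆]₀ + kt
Step 2: 1/[C₄H₆] = 1/0.852 + 1.7 × 19
Step 3: 1/[C₄H₆] = 1.174 + 32.3 = 33.47
Step 4: [C₄H₆] = 1/33.47 = 0.02987 M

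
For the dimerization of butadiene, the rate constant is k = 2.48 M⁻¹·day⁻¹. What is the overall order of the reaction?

second order (2)

Step 1: The units of k for an nth-order reaction are (concentration)^(1-n)·(time)⁻¹.
Step 2: Here k has units M⁻¹·day⁻¹, so the concentration exponent is -1.
Step 3: 1 - n = -1 ⇒ n = 2. The reaction is second order.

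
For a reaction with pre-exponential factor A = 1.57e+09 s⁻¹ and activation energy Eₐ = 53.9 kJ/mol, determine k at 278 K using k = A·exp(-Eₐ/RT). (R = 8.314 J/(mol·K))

1.17e-01 s⁻¹

Step 1: Use the Arrhenius equation: k = A × exp(-Eₐ/RT)
Step 2: Convert Eₐ to J/mol: 53.9 kJ/mol = 53900 J/mol
Step 3: Calculate the exponent: -Eₐ/(RT) = -53900/(8.314 × 278) = -23.32029
Step 4: k = 1.57e+09 × exp(-23.32029)
Step 5: k = 1.57e+09 × 7.44949e-11 = 1.1696e-01 s⁻¹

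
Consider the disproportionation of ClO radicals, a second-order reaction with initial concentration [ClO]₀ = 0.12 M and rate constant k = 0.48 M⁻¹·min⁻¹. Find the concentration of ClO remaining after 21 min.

0.05431 M

Step 1: For a second-order reaction: 1/[ClO] = 1/[ClO]₀ + kt
Step 2: 1/[ClO] = 1/0.12 + 0.48 × 21
Step 3: 1/[ClO] = 8.333 + 10.08 = 18.41
Step 4: [ClO] = 1/18.41 = 0.05431 M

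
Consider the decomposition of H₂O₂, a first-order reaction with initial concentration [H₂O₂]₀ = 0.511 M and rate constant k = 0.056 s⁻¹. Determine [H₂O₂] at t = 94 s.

0.002644 M

Step 1: For a first-order reaction: [H₂O₂] = [H₂O₂]₀ × e^(-kt)
Step 2: [H₂O₂] = 0.511 × e^(-0.056 × 94)
Step 3: [H₂O₂] = 0.511 × e^(-5.264)
Step 4: [H₂O₂] = 0.511 × 0.00517457 = 0.002644 M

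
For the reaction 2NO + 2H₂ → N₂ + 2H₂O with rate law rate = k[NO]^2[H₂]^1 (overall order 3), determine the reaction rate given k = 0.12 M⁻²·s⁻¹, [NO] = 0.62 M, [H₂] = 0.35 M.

0.01614 M/s

Step 1: The rate law is rate = k[NO]^2[H₂]^1, overall order = 2+1 = 3
Step 2: Substitute values: rate = 0.12 × (0.62)^2 × (0.35)^1
Step 3: rate = 0.12 × 0.3844 × 0.35 = 0.0161448 M/s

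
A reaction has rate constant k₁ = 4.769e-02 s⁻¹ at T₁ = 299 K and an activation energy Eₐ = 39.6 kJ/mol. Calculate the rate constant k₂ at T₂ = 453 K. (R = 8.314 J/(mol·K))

1.072e+01 s⁻¹

Step 1: Use the two-temperature Arrhenius form: ln(k₂/k₁) = -Eₐ/R × (1/T₂ - 1/T₁)
Step 2: Convert Eₐ to J/mol: 39.6 kJ/mol = 39600 J/mol
Step 3: 1/T₂ - 1/T₁ = 1/453 - 1/299 = -1.136976e-03 K⁻¹
Step 4: ln(k₂/k₁) = -39600/8.314 × -1.136976e-03 = 5.41547
Step 5: k₂ = k₁ × exp(5.41547) = 4.769e-02 × 2.24858e+02 = 1.072e+01 s⁻¹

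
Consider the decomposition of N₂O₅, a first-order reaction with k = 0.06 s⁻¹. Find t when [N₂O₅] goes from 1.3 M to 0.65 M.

11.55 s

Step 1: For first-order: t = ln([N₂O₅]₀/[N₂O₅])/k
Step 2: t = ln(1.3/0.65)/0.06
Step 3: t = ln(2)/0.06
Step 4: t = 0.6931/0.06 = 11.55 s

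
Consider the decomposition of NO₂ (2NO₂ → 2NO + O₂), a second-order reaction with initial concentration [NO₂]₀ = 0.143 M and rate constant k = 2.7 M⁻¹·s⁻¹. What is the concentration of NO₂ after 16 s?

0.01992 M

Step 1: For a second-order reaction: 1/[NO₂] = 1/[NO₂]₀ + kt
Step 2: 1/[NO₂] = 1/0.143 + 2.7 × 16
Step 3: 1/[NO₂] = 6.993 + 43.2 = 50.19
Step 4: [NO₂] = 1/50.19 = 0.01992 M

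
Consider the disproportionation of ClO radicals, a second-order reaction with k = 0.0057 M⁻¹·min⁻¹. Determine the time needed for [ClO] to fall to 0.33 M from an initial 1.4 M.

406.3 min

Step 1: For second-order: t = (1/[ClO] - 1/[ClO]₀)/k
Step 2: t = (1/0.33 - 1/1.4)/0.0057
Step 3: t = (3.03 - 0.7143)/0.0057
Step 4: t = 2.316/0.0057 = 406.3 min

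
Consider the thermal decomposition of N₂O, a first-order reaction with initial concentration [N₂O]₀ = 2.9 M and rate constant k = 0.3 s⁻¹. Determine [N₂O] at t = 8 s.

0.2631 M

Step 1: For a first-order reaction: [N₂O] = [N₂O]₀ × e^(-kt)
Step 2: [N₂O] = 2.9 × e^(-0.3 × 8)
Step 3: [N₂O] = 2.9 × e^(-2.4)
Step 4: [N₂O] = 2.9 × 0.090718 = 0.2631 M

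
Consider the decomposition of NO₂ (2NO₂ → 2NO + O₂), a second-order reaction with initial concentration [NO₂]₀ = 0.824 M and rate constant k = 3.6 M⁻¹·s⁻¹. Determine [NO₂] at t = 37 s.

0.00744 M

Step 1: For a second-order reaction: 1/[NO₂] = 1/[NO₂]₀ + kt
Step 2: 1/[NO₂] = 1/0.824 + 3.6 × 37
Step 3: 1/[NO₂] = 1.214 + 133.2 = 134.4
Step 4: [NO₂] = 1/134.4 = 0.00744 M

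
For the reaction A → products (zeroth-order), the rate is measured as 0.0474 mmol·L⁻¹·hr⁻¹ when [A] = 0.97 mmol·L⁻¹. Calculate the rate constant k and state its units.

0.0474 mmol·L⁻¹·hr⁻¹

Step 1: For a zeroth-order reaction, rate = k (independent of concentration).
Step 2: k = rate = 0.0474 mmol·L⁻¹·hr⁻¹.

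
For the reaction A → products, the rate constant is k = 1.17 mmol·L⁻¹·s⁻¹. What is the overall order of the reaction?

zeroth order (0)

Step 1: The units of k for an nth-order reaction are (concentration)^(1-n)·(time)⁻¹.
Step 2: Here k has units mmol·L⁻¹·s⁻¹, so the concentration exponent is 1.
Step 3: 1 - n = 1 ⇒ n = 0. The reaction is zeroth order.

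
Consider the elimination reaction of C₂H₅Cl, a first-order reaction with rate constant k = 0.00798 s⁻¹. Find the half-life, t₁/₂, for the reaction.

86.86 s

Step 1: For a first-order reaction, t₁/₂ = ln(2)/k
Step 2: t₁/₂ = ln(2)/0.00798
Step 3: t₁/₂ = 0.6931/0.00798 = 86.86 s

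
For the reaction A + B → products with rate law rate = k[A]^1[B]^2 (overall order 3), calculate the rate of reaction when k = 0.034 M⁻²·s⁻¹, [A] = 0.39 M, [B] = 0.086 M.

9.807e-05 M/s

Step 1: The rate law is rate = k[A]^1[B]^2, overall order = 1+2 = 3
Step 2: Substitute values: rate = 0.034 × (0.39)^1 × (0.086)^2
Step 3: rate = 0.034 × 0.39 × 0.007396 = 9.8071e-05 M/s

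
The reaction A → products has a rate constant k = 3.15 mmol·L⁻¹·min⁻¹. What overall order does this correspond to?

zeroth order (0)

Step 1: The units of k for an nth-order reaction are (concentration)^(1-n)·(time)⁻¹.
Step 2: Here k has units mmol·L⁻¹·min⁻¹, so the concentration exponent is 1.
Step 3: 1 - n = 1 ⇒ n = 0. The reaction is zeroth order.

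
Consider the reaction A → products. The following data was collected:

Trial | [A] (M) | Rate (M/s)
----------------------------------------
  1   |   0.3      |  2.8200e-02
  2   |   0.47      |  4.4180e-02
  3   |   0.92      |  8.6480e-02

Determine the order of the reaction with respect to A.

first order (1)

Step 1: Compare trials to find order n where rate₂/rate₁ = ([A]₂/[A]₁)^n
Step 2: rate₂/rate₁ = 4.4180e-02/2.8200e-02 = 1.567
Step 3: [A]₂/[A]₁ = 0.47/0.3 = 1.567
Step 4: n = ln(1.567)/ln(1.567) = 1.00 ≈ 1
Step 5: The reaction is first order in A.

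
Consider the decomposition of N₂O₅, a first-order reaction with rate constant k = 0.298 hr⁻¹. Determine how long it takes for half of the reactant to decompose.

2.326 hr

Step 1: For a first-order reaction, t₁/₂ = ln(2)/k
Step 2: t₁/₂ = ln(2)/0.298
Step 3: t₁/₂ = 0.6931/0.298 = 2.326 hr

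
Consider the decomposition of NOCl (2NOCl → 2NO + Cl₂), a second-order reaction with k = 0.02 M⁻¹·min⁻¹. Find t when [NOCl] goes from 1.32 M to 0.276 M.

143.3 min

Step 1: For second-order: t = (1/[NOCl] - 1/[NOCl]₀)/k
Step 2: t = (1/0.276 - 1/1.32)/0.02
Step 3: t = (3.623 - 0.7576)/0.02
Step 4: t = 2.866/0.02 = 143.3 min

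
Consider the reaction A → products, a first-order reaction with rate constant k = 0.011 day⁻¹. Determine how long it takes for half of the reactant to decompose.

63.01 day

Step 1: For a first-order reaction, t₁/₂ = ln(2)/k
Step 2: t₁/₂ = ln(2)/0.011
Step 3: t₁/₂ = 0.6931/0.011 = 63.01 day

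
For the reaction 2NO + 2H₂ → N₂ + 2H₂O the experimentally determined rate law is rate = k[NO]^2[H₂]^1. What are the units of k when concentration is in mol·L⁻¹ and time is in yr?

(mol·L⁻¹)⁻²·yr⁻¹

Step 1: Overall order = 2 + 1 = 3.
Step 2: rate has units mol·L⁻¹·yr⁻¹; [NO]^2[H₂]^1 has units (mol·L⁻¹)^3.
Step 3: k = rate/([NO]^2[H₂]^1), so units of k = (mol·L⁻¹)^(1-3)·yr⁻¹ = (mol·L⁻¹)⁻²·yr⁻¹.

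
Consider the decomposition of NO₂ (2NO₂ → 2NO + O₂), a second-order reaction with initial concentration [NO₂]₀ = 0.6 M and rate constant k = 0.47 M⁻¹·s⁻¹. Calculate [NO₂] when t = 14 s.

0.1213 M

Step 1: For a second-order reaction: 1/[NO₂] = 1/[NO₂]₀ + kt
Step 2: 1/[NO₂] = 1/0.6 + 0.47 × 14
Step 3: 1/[NO₂] = 1.667 + 6.58 = 8.247
Step 4: [NO₂] = 1/8.247 = 0.1213 M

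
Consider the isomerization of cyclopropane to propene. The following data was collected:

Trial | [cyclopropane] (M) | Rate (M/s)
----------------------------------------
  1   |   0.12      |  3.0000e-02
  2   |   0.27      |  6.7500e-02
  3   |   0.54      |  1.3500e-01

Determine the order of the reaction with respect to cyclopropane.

first order (1)

Step 1: Compare trials to find order n where rate₂/rate₁ = ([cyclopropane]₂/[cyclopropane]₁)^n
Step 2: rate₂/rate₁ = 6.7500e-02/3.0000e-02 = 2.25
Step 3: [cyclopropane]₂/[cyclopropane]₁ = 0.27/0.12 = 2.25
Step 4: n = ln(2.25)/ln(2.25) = 1.00 ≈ 1
Step 5: The reaction is first order in cyclopropane.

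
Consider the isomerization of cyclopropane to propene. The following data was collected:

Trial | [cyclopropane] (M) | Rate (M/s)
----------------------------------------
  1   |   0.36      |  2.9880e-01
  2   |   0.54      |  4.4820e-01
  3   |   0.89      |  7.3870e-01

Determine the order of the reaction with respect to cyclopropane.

first order (1)

Step 1: Compare trials to find order n where rate₂/rate₁ = ([cyclopropane]₂/[cyclopropane]₁)^n
Step 2: rate₂/rate₁ = 4.4820e-01/2.9880e-01 = 1.5
Step 3: [cyclopropane]₂/[cyclopropane]₁ = 0.54/0.36 = 1.5
Step 4: n = ln(1.5)/ln(1.5) = 1.00 ≈ 1
Step 5: The reaction is first order in cyclopropane.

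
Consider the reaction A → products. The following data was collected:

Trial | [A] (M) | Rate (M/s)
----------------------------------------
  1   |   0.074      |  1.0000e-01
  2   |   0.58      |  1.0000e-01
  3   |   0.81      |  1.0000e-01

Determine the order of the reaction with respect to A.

zeroth order (0)

Step 1: Compare trials - when concentration changes, rate stays constant.
Step 2: rate₂/rate₁ = 1.0000e-01/1.0000e-01 = 1
Step 3: [A]₂/[A]₁ = 0.58/0.074 = 7.838
Step 4: Since rate ratio ≈ (conc ratio)^0, the reaction is zeroth order.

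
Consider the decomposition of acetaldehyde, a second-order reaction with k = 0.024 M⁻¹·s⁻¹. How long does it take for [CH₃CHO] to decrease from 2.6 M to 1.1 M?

21.85 s

Step 1: For second-order: t = (1/[CH₃CHO] - 1/[CH₃CHO]₀)/k
Step 2: t = (1/1.1 - 1/2.6)/0.024
Step 3: t = (0.9091 - 0.3846)/0.024
Step 4: t = 0.5245/0.024 = 21.85 s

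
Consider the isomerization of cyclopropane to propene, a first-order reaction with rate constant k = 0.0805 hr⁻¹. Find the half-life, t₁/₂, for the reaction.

8.611 hr

Step 1: For a first-order reaction, t₁/₂ = ln(2)/k
Step 2: t₁/₂ = ln(2)/0.0805
Step 3: t₁/₂ = 0.6931/0.0805 = 8.611 hr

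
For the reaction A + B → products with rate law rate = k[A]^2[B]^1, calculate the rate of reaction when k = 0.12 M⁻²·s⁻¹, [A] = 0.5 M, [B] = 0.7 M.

0.021 M/s

Step 1: The rate law is rate = k[A]^2[B]^1
Step 2: Substitute: rate = 0.12 × (0.5)^2 × (0.7)^1
Step 3: rate = 0.12 × 0.25 × 0.7 = 0.021 M/s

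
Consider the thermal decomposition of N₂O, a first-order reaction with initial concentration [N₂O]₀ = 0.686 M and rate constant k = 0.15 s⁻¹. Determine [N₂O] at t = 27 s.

0.01195 M

Step 1: For a first-order reaction: [N₂O] = [N₂O]₀ × e^(-kt)
Step 2: [N₂O] = 0.686 × e^(-0.15 × 27)
Step 3: [N₂O] = 0.686 × e^(-4.05)
Step 4: [N₂O] = 0.686 × 0.0174224 = 0.01195 M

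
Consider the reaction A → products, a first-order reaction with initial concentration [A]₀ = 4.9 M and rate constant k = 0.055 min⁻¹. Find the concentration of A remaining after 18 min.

1.821 M

Step 1: For a first-order reaction: [A] = [A]₀ × e^(-kt)
Step 2: [A] = 4.9 × e^(-0.055 × 18)
Step 3: [A] = 4.9 × e^(-0.99)
Step 4: [A] = 4.9 × 0.371577 = 1.821 M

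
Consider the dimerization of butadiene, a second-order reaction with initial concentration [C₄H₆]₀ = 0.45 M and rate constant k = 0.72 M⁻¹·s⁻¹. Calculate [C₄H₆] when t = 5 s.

0.1718 M

Step 1: For a second-order reaction: 1/[C₄H₆] = 1/[C₄H₆]₀ + kt
Step 2: 1/[C₄H₆] = 1/0.45 + 0.72 × 5
Step 3: 1/[C₄H₆] = 2.222 + 3.6 = 5.822
Step 4: [C₄H₆] = 1/5.822 = 0.1718 M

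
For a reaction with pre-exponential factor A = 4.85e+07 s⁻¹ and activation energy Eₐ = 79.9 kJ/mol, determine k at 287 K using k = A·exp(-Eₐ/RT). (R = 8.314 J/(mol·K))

1.39e-07 s⁻¹

Step 1: Use the Arrhenius equation: k = A × exp(-Eₐ/RT)
Step 2: Convert Eₐ to J/mol: 79.9 kJ/mol = 79900 J/mol
Step 3: Calculate the exponent: -Eₐ/(RT) = -79900/(8.314 × 287) = -33.48535
Step 4: k = 4.85e+07 × exp(-33.48535)
Step 5: k = 4.85e+07 × 2.86746e-15 = 1.3907e-07 s⁻¹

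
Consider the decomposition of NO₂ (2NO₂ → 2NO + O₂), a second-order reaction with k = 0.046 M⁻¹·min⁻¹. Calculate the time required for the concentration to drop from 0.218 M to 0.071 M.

206.5 min

Step 1: For second-order: t = (1/[NO₂] - 1/[NO₂]₀)/k
Step 2: t = (1/0.071 - 1/0.218)/0.046
Step 3: t = (14.08 - 4.587)/0.046
Step 4: t = 9.497/0.046 = 206.5 min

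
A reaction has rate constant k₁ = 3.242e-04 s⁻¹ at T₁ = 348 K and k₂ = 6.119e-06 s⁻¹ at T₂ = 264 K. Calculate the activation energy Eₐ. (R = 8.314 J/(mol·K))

36.1 kJ/mol

Step 1: Use the two-temperature Arrhenius form: ln(k₂/k₁) = -Eₐ/R × (1/T₂ - 1/T₁)
Step 2: ln(k₂/k₁) = ln(6.119e-06/3.242e-04) = ln(0.0188742) = -3.96996
Step 3: 1/T₂ - 1/T₁ = 1/264 - 1/348 = 9.143156e-04 K⁻¹
Step 4: Eₐ = -R × ln(k₂/k₁) / (1/T₂ - 1/T₁) = -8.314 × -3.96996 / 9.143156e-04
Step 5: Eₐ = 3.6099e+04 J/mol = 36.1 kJ/mol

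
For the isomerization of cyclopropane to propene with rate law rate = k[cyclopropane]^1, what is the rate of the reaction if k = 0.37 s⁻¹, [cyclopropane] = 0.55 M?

0.2035 M/s

Step 1: Identify the rate law: rate = k[cyclopropane]^1
Step 2: Substitute values: rate = 0.37 × (0.55)^1
Step 3: Calculate: rate = 0.37 × 0.55 = 0.2035 M/s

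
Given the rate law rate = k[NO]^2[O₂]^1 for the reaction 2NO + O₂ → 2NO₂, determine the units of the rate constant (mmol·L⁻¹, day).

(mmol·L⁻¹)⁻²·day⁻¹

Step 1: Overall order = 2 + 1 = 3.
Step 2: rate has units mmol·L⁻¹·day⁻¹; [NO]^2[O₂]^1 has units (mmol·L⁻¹)^3.
Step 3: k = rate/([NO]^2[O₂]^1), so units of k = (mmol·L⁻¹)^(1-3)·day⁻¹ = (mmol·L⁻¹)⁻²·day⁻¹.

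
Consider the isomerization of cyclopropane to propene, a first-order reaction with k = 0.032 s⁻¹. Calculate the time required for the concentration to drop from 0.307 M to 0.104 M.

33.83 s

Step 1: For first-order: t = ln([cyclopropane]₀/[cyclopropane])/k
Step 2: t = ln(0.307/0.104)/0.032
Step 3: t = ln(2.952)/0.032
Step 4: t = 1.082/0.032 = 33.83 s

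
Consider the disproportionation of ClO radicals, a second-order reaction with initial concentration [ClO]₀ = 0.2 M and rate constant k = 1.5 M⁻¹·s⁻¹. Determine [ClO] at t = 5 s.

0.08 M

Step 1: For a second-order reaction: 1/[ClO] = 1/[ClO]₀ + kt
Step 2: 1/[ClO] = 1/0.2 + 1.5 × 5
Step 3: 1/[ClO] = 5 + 7.5 = 12.5
Step 4: [ClO] = 1/12.5 = 0.08 M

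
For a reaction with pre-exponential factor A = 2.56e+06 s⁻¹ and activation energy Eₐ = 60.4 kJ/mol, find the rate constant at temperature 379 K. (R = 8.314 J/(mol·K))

1.21e-02 s⁻¹

Step 1: Use the Arrhenius equation: k = A × exp(-Eₐ/RT)
Step 2: Convert Eₐ to J/mol: 60.4 kJ/mol = 60400 J/mol
Step 3: Calculate the exponent: -Eₐ/(RT) = -60400/(8.314 × 379) = -19.16848
Step 4: k = 2.56e+06 × exp(-19.16848)
Step 5: k = 2.56e+06 × 4.73407e-09 = 1.2119e-02 s⁻¹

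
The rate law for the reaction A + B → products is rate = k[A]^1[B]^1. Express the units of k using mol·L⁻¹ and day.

(mol·L⁻¹)⁻¹·day⁻¹

Step 1: Overall order = 1 + 1 = 2.
Step 2: rate has units mol·L⁻¹·day⁻¹; [A]^1[B]^1 has units (mol·L⁻¹)^2.
Step 3: k = rate/([A]^1[B]^1), so units of k = (mol·L⁻¹)^(1-2)·day⁻¹ = (mol·L⁻¹)⁻¹·day⁻¹.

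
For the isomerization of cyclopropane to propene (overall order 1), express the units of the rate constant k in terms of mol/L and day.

day⁻¹

Step 1: For overall order n, rate = k × (concentration)^n.
Step 2: Rate has units mol/L·day⁻¹; concentration term has units (mol/L)^1.
Step 3: k = rate / (concentration)^n, so units of k = (mol/L)^(1-1)·day⁻¹ = day⁻¹.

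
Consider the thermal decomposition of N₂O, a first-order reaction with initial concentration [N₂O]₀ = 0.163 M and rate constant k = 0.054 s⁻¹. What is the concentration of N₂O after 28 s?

0.03594 M

Step 1: For a first-order reaction: [N₂O] = [N₂O]₀ × e^(-kt)
Step 2: [N₂O] = 0.163 × e^(-0.054 × 28)
Step 3: [N₂O] = 0.163 × e^(-1.512)
Step 4: [N₂O] = 0.163 × 0.220469 = 0.03594 M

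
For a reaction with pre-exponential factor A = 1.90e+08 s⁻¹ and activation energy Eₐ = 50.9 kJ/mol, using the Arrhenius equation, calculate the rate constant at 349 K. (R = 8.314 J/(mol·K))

4.57e+00 s⁻¹

Step 1: Use the Arrhenius equation: k = A × exp(-Eₐ/RT)
Step 2: Convert Eₐ to J/mol: 50.9 kJ/mol = 50900 J/mol
Step 3: Calculate the exponent: -Eₐ/(RT) = -50900/(8.314 × 349) = -17.54213
Step 4: k = 1.90e+08 × exp(-17.54213)
Step 5: k = 1.90e+08 × 2.40741e-08 = 4.5741e+00 s⁻¹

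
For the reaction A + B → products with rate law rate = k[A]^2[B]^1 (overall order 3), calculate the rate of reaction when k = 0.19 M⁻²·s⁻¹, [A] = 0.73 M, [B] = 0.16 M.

0.0162 M/s

Step 1: The rate law is rate = k[A]^2[B]^1, overall order = 2+1 = 3
Step 2: Substitute values: rate = 0.19 × (0.73)^2 × (0.16)^1
Step 3: rate = 0.19 × 0.5329 × 0.16 = 0.0162002 M/s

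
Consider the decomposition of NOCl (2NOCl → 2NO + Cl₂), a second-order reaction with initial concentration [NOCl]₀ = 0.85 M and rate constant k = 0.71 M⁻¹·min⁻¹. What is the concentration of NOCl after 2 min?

0.3851 M

Step 1: For a second-order reaction: 1/[NOCl] = 1/[NOCl]₀ + kt
Step 2: 1/[NOCl] = 1/0.85 + 0.71 × 2
Step 3: 1/[NOCl] = 1.176 + 1.42 = 2.596
Step 4: [NOCl] = 1/2.596 = 0.3851 M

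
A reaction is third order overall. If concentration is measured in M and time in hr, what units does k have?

M⁻²·hr⁻¹

Step 1: For overall order n, rate = k × (concentration)^n.
Step 2: Rate has units M·hr⁻¹; concentration term has units M^3.
Step 3: k = rate / (concentration)^n, so units of k = M^(1-3)·hr⁻¹ = M⁻²·hr⁻¹.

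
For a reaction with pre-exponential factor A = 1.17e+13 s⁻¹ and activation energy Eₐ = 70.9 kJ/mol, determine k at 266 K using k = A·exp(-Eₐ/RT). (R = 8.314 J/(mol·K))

1.40e-01 s⁻¹

Step 1: Use the Arrhenius equation: k = A × exp(-Eₐ/RT)
Step 2: Convert Eₐ to J/mol: 70.9 kJ/mol = 70900 J/mol
Step 3: Calculate the exponent: -Eₐ/(RT) = -70900/(8.314 × 266) = -32.05934
Step 4: k = 1.17e+13 × exp(-32.05934)
Step 5: k = 1.17e+13 × 1.19345e-14 = 1.3963e-01 s⁻¹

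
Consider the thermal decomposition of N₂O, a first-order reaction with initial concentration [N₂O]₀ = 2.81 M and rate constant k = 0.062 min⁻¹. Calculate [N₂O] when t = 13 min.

1.255 M

Step 1: For a first-order reaction: [N₂O] = [N₂O]₀ × e^(-kt)
Step 2: [N₂O] = 2.81 × e^(-0.062 × 13)
Step 3: [N₂O] = 2.81 × e^(-0.806)
Step 4: [N₂O] = 2.81 × 0.446641 = 1.255 M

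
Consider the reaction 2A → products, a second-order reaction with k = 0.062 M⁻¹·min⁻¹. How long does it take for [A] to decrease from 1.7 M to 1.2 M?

3.953 min

Step 1: For second-order: t = (1/[A] - 1/[A]₀)/k
Step 2: t = (1/1.2 - 1/1.7)/0.062
Step 3: t = (0.8333 - 0.5882)/0.062
Step 4: t = 0.2451/0.062 = 3.953 min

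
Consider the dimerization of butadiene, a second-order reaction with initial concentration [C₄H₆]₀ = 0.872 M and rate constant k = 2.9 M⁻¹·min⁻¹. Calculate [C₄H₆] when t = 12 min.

0.02782 M

Step 1: For a second-order reaction: 1/[C₄H₆] = 1/[C₄H₆]₀ + kt
Step 2: 1/[C₄H₆] = 1/0.872 + 2.9 × 12
Step 3: 1/[C₄H₆] = 1.147 + 34.8 = 35.95
Step 4: [C₄H₆] = 1/35.95 = 0.02782 M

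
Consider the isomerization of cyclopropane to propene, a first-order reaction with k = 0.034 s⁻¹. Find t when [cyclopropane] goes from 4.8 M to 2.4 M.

20.39 s

Step 1: For first-order: t = ln([cyclopropane]₀/[cyclopropane])/k
Step 2: t = ln(4.8/2.4)/0.034
Step 3: t = ln(2)/0.034
Step 4: t = 0.6931/0.034 = 20.39 s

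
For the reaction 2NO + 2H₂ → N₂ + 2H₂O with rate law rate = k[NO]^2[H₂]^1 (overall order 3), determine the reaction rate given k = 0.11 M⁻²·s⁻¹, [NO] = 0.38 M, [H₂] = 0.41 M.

0.006512 M/s

Step 1: The rate law is rate = k[NO]^2[H₂]^1, overall order = 2+1 = 3
Step 2: Substitute values: rate = 0.11 × (0.38)^2 × (0.41)^1
Step 3: rate = 0.11 × 0.1444 × 0.41 = 0.00651244 M/s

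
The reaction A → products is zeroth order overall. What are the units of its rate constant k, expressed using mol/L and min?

mol/L·min⁻¹

Step 1: For overall order n, rate = k × (concentration)^n.
Step 2: Rate has units mol/L·min⁻¹; concentration term has units (mol/L)^0.
Step 3: k = rate / (concentration)^n, so units of k = (mol/L)^(1-0)·min⁻¹ = mol/L·min⁻¹.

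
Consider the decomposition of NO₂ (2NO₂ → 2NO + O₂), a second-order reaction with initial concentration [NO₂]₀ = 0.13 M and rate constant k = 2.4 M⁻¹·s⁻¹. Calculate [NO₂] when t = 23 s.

0.0159 M

Step 1: For a second-order reaction: 1/[NO₂] = 1/[NO₂]₀ + kt
Step 2: 1/[NO₂] = 1/0.13 + 2.4 × 23
Step 3: 1/[NO₂] = 7.692 + 55.2 = 62.89
Step 4: [NO₂] = 1/62.89 = 0.0159 M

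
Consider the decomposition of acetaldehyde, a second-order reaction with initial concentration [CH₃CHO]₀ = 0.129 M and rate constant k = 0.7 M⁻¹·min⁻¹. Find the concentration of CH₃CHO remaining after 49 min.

0.02378 M

Step 1: For a second-order reaction: 1/[CH₃CHO] = 1/[CH₃CHO]₀ + kt
Step 2: 1/[CH₃CHO] = 1/0.129 + 0.7 × 49
Step 3: 1/[CH₃CHO] = 7.752 + 34.3 = 42.05
Step 4: [CH₃CHO] = 1/42.05 = 0.02378 M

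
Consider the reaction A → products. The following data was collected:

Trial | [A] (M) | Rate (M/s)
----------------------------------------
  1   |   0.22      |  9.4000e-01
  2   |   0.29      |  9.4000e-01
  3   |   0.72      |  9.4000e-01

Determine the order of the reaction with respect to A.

zeroth order (0)

Step 1: Compare trials - when concentration changes, rate stays constant.
Step 2: rate₂/rate₁ = 9.4000e-01/9.4000e-01 = 1
Step 3: [A]₂/[A]₁ = 0.29/0.22 = 1.318
Step 4: Since rate ratio ≈ (conc ratio)^0, the reaction is zeroth order.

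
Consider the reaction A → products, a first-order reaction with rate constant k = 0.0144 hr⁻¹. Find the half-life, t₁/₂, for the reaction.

48.14 hr

Step 1: For a first-order reaction, t₁/₂ = ln(2)/k
Step 2: t₁/₂ = ln(2)/0.0144
Step 3: t₁/₂ = 0.6931/0.0144 = 48.14 hr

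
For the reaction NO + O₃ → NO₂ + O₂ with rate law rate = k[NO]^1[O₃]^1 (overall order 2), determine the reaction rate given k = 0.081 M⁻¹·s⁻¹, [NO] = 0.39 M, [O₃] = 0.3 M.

0.009477 M/s

Step 1: The rate law is rate = k[NO]^1[O₃]^1, overall order = 1+1 = 2
Step 2: Substitute values: rate = 0.081 × (0.39)^1 × (0.3)^1
Step 3: rate = 0.081 × 0.39 × 0.3 = 0.009477 M/s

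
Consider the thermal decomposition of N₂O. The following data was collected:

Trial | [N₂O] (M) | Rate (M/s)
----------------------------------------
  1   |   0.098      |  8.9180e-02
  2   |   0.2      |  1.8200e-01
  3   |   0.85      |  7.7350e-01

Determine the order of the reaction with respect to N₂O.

first order (1)

Step 1: Compare trials to find order n where rate₂/rate₁ = ([N₂O]₂/[N₂O]₁)^n
Step 2: rate₂/rate₁ = 1.8200e-01/8.9180e-02 = 2.041
Step 3: [N₂O]₂/[N₂O]₁ = 0.2/0.098 = 2.041
Step 4: n = ln(2.041)/ln(2.041) = 1.00 ≈ 1
Step 5: The reaction is first order in N₂O.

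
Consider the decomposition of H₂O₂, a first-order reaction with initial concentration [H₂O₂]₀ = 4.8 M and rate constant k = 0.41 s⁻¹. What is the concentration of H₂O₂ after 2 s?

2.114 M

Step 1: For a first-order reaction: [H₂O₂] = [H₂O₂]₀ × e^(-kt)
Step 2: [H₂O₂] = 4.8 × e^(-0.41 × 2)
Step 3: [H₂O₂] = 4.8 × e^(-0.82)
Step 4: [H₂O₂] = 4.8 × 0.440432 = 2.114 M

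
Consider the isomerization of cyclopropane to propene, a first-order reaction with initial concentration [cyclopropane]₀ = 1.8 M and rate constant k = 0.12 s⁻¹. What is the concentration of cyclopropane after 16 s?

0.2639 M

Step 1: For a first-order reaction: [cyclopropane] = [cyclopropane]₀ × e^(-kt)
Step 2: [cyclopropane] = 1.8 × e^(-0.12 × 16)
Step 3: [cyclopropane] = 1.8 × e^(-1.92)
Step 4: [cyclopropane] = 1.8 × 0.146607 = 0.2639 M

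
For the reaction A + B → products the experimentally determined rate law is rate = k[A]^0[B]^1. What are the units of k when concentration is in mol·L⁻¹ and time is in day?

day⁻¹

Step 1: Overall order = 0 + 1 = 1.
Step 2: rate has units mol·L⁻¹·day⁻¹; [A]^0[B]^1 has units (mol·L⁻¹)^1.
Step 3: k = rate/([A]^0[B]^1), so units of k = (mol·L⁻¹)^(1-1)·day⁻¹ = day⁻¹.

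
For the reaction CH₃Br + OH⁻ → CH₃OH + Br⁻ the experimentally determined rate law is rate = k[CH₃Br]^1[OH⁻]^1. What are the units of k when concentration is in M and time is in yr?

M⁻¹·yr⁻¹

Step 1: Overall order = 1 + 1 = 2.
Step 2: rate has units M·yr⁻¹; [CH₃Br]^1[OH⁻]^1 has units M^2.
Step 3: k = rate/([CH₃Br]^1[OH⁻]^1), so units of k = M^(1-2)·yr⁻¹ = M⁻¹·yr⁻¹.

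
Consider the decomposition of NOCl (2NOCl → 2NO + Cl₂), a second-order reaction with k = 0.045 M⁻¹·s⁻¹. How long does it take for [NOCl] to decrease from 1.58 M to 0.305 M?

58.8 s

Step 1: For second-order: t = (1/[NOCl] - 1/[NOCl]₀)/k
Step 2: t = (1/0.305 - 1/1.58)/0.045
Step 3: t = (3.279 - 0.6329)/0.045
Step 4: t = 2.646/0.045 = 58.8 s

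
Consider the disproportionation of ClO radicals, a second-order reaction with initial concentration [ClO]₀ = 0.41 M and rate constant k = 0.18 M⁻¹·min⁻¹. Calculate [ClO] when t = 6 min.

0.2842 M

Step 1: For a second-order reaction: 1/[ClO] = 1/[ClO]₀ + kt
Step 2: 1/[ClO] = 1/0.41 + 0.18 × 6
Step 3: 1/[ClO] = 2.439 + 1.08 = 3.519
Step 4: [ClO] = 1/3.519 = 0.2842 M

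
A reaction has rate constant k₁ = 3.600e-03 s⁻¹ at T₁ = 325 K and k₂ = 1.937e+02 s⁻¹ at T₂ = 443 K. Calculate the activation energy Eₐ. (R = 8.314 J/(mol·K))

110.5 kJ/mol

Step 1: Use the two-temperature Arrhenius form: ln(k₂/k₁) = -Eₐ/R × (1/T₂ - 1/T₁)
Step 2: ln(k₂/k₁) = ln(1.937e+02/3.600e-03) = ln(53805.6) = 10.8931
Step 3: 1/T₂ - 1/T₁ = 1/443 - 1/325 = -8.195867e-04 K⁻¹
Step 4: Eₐ = -R × ln(k₂/k₁) / (1/T₂ - 1/T₁) = -8.314 × 10.8931 / -8.195867e-04
Step 5: Eₐ = 1.1050e+05 J/mol = 110.5 kJ/mol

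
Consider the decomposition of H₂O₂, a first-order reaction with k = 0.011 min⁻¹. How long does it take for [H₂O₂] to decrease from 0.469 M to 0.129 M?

117.3 min

Step 1: For first-order: t = ln([H₂O₂]₀/[H₂O₂])/k
Step 2: t = ln(0.469/0.129)/0.011
Step 3: t = ln(3.636)/0.011
Step 4: t = 1.291/0.011 = 117.3 min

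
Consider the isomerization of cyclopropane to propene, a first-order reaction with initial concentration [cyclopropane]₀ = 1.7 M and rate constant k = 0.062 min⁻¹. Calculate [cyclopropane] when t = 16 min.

0.6304 M

Step 1: For a first-order reaction: [cyclopropane] = [cyclopropane]₀ × e^(-kt)
Step 2: [cyclopropane] = 1.7 × e^(-0.062 × 16)
Step 3: [cyclopropane] = 1.7 × e^(-0.992)
Step 4: [cyclopropane] = 1.7 × 0.370834 = 0.6304 M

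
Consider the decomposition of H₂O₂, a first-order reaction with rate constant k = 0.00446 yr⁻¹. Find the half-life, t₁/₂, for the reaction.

155.4 yr

Step 1: For a first-order reaction, t₁/₂ = ln(2)/k
Step 2: t₁/₂ = ln(2)/0.00446
Step 3: t₁/₂ = 0.6931/0.00446 = 155.4 yr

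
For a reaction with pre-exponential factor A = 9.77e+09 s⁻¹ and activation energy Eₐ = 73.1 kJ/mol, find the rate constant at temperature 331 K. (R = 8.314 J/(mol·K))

2.84e-02 s⁻¹

Step 1: Use the Arrhenius equation: k = A × exp(-Eₐ/RT)
Step 2: Convert Eₐ to J/mol: 73.1 kJ/mol = 73100 J/mol
Step 3: Calculate the exponent: -Eₐ/(RT) = -73100/(8.314 × 331) = -26.56314
Step 4: k = 9.77e+09 × exp(-26.56314)
Step 5: k = 9.77e+09 × 2.90921e-12 = 2.8423e-02 s⁻¹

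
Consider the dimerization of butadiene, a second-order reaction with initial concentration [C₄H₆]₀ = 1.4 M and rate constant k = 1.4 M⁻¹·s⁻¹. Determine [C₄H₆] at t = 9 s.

0.07511 M

Step 1: For a second-order reaction: 1/[C₄H₆] = 1/[C₄H₆]₀ + kt
Step 2: 1/[C₄H₆] = 1/1.4 + 1.4 × 9
Step 3: 1/[C₄H₆] = 0.7143 + 12.6 = 13.31
Step 4: [C₄H₆] = 1/13.31 = 0.07511 M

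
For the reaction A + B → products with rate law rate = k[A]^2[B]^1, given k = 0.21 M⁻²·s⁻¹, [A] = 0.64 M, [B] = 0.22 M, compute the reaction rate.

0.01892 M/s

Step 1: The rate law is rate = k[A]^2[B]^1
Step 2: Substitute: rate = 0.21 × (0.64)^2 × (0.22)^1
Step 3: rate = 0.21 × 0.4096 × 0.22 = 0.0189235 M/s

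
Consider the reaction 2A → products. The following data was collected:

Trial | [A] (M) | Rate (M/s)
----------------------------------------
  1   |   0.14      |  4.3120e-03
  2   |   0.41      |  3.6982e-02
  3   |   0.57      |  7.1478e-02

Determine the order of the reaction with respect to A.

second order (2)

Step 1: Compare trials to find order n where rate₂/rate₁ = ([A]₂/[A]₁)^n
Step 2: rate₂/rate₁ = 3.6982e-02/4.3120e-03 = 8.577
Step 3: [A]₂/[A]₁ = 0.41/0.14 = 2.929
Step 4: n = ln(8.577)/ln(2.929) = 2.00 ≈ 2
Step 5: The reaction is second order in A.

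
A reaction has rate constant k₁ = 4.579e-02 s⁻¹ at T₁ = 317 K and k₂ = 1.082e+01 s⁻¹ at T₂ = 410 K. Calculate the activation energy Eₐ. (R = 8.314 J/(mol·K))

63.5 kJ/mol

Step 1: Use the two-temperature Arrhenius form: ln(k₂/k₁) = -Eₐ/R × (1/T₂ - 1/T₁)
Step 2: ln(k₂/k₁) = ln(1.082e+01/4.579e-02) = ln(236.296) = 5.46509
Step 3: 1/T₂ - 1/T₁ = 1/410 - 1/317 = -7.155497e-04 K⁻¹
Step 4: Eₐ = -R × ln(k₂/k₁) / (1/T₂ - 1/T₁) = -8.314 × 5.46509 / -7.155497e-04
Step 5: Eₐ = 6.3499e+04 J/mol = 63.5 kJ/mol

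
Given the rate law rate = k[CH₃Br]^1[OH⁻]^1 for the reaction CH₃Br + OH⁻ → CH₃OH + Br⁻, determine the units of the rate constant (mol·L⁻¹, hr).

(mol·L⁻¹)⁻¹·hr⁻¹

Step 1: Overall order = 1 + 1 = 2.
Step 2: rate has units mol·L⁻¹·hr⁻¹; [CH₃Br]^1[OH⁻]^1 has units (mol·L⁻¹)^2.
Step 3: k = rate/([CH₃Br]^1[OH⁻]^1), so units of k = (mol·L⁻¹)^(1-2)·hr⁻¹ = (mol·L⁻¹)⁻¹·hr⁻¹.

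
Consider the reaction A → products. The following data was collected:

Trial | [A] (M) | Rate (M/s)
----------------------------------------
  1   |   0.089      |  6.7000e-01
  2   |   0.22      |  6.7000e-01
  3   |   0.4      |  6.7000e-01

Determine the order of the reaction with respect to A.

zeroth order (0)

Step 1: Compare trials - when concentration changes, rate stays constant.
Step 2: rate₂/rate₁ = 6.7000e-01/6.7000e-01 = 1
Step 3: [A]₂/[A]₁ = 0.22/0.089 = 2.472
Step 4: Since rate ratio ≈ (conc ratio)^0, the reaction is zeroth order.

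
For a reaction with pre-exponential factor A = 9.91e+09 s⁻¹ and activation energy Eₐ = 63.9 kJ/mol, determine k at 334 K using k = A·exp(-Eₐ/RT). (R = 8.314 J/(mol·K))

1.01e+00 s⁻¹

Step 1: Use the Arrhenius equation: k = A × exp(-Eₐ/RT)
Step 2: Convert Eₐ to J/mol: 63.9 kJ/mol = 63900 J/mol
Step 3: Calculate the exponent: -Eₐ/(RT) = -63900/(8.314 × 334) = -23.01147
Step 4: k = 9.91e+09 × exp(-23.01147)
Step 5: k = 9.91e+09 × 1.01448e-10 = 1.0053e+00 s⁻¹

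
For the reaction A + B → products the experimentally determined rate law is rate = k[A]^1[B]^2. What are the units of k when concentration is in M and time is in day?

M⁻²·day⁻¹

Step 1: Overall order = 1 + 2 = 3.
Step 2: rate has units M·day⁻¹; [A]^1[B]^2 has units M^3.
Step 3: k = rate/([A]^1[B]^2), so units of k = M^(1-3)·day⁻¹ = M⁻²·day⁻¹.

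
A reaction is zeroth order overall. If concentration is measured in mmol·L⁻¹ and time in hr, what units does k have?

mmol·L⁻¹·hr⁻¹

Step 1: For overall order n, rate = k × (concentration)^n.
Step 2: Rate has units mmol·L⁻¹·hr⁻¹; concentration term has units (mmol·L⁻¹)^0.
Step 3: k = rate / (concentration)^n, so units of k = (mmol·L⁻¹)^(1-0)·hr⁻¹ = mmol·L⁻¹·hr⁻¹.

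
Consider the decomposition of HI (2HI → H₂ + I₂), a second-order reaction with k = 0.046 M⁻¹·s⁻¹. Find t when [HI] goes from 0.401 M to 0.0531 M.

355.2 s

Step 1: For second-order: t = (1/[HI] - 1/[HI]₀)/k
Step 2: t = (1/0.0531 - 1/0.401)/0.046
Step 3: t = (18.83 - 2.494)/0.046
Step 4: t = 16.34/0.046 = 355.2 s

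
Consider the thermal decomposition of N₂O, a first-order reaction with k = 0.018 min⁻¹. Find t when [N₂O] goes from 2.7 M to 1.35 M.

38.51 min

Step 1: For first-order: t = ln([N₂O]₀/[N₂O])/k
Step 2: t = ln(2.7/1.35)/0.018
Step 3: t = ln(2)/0.018
Step 4: t = 0.6931/0.018 = 38.51 min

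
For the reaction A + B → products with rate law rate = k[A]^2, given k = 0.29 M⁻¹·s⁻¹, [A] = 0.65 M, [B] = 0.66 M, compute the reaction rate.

0.1225 M/s

Step 1: The rate law is rate = k[A]^2
Step 2: Note that the rate does not depend on [B] (zero order in B).
Step 3: rate = 0.29 × (0.65)^2 = 0.122525 M/s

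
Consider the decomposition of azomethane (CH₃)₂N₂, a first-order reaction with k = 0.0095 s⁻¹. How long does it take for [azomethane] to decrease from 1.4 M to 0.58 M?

92.76 s

Step 1: For first-order: t = ln([azomethane]₀/[azomethane])/k
Step 2: t = ln(1.4/0.58)/0.0095
Step 3: t = ln(2.414)/0.0095
Step 4: t = 0.8812/0.0095 = 92.76 s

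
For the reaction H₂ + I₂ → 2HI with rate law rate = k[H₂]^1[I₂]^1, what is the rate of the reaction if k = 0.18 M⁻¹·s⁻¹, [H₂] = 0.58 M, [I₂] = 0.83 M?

0.08665 M/s

Step 1: The rate law is rate = k[H₂]^1[I₂]^1
Step 2: Substitute: rate = 0.18 × (0.58)^1 × (0.83)^1
Step 3: rate = 0.18 × 0.58 × 0.83 = 0.086652 M/s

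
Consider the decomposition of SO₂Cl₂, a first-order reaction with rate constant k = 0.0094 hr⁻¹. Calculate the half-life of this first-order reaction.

73.74 hr

Step 1: For a first-order reaction, t₁/₂ = ln(2)/k
Step 2: t₁/₂ = ln(2)/0.0094
Step 3: t₁/₂ = 0.6931/0.0094 = 73.74 hr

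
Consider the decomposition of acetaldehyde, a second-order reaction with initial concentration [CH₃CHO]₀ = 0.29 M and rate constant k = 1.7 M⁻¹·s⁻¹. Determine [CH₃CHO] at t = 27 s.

0.02026 M

Step 1: For a second-order reaction: 1/[CH₃CHO] = 1/[CH₃CHO]₀ + kt
Step 2: 1/[CH₃CHO] = 1/0.29 + 1.7 × 27
Step 3: 1/[CH₃CHO] = 3.448 + 45.9 = 49.35
Step 4: [CH₃CHO] = 1/49.35 = 0.02026 M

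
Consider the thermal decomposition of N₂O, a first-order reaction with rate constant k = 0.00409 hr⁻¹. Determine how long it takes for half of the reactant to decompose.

169.5 hr

Step 1: For a first-order reaction, t₁/₂ = ln(2)/k
Step 2: t₁/₂ = ln(2)/0.00409
Step 3: t₁/₂ = 0.6931/0.00409 = 169.5 hr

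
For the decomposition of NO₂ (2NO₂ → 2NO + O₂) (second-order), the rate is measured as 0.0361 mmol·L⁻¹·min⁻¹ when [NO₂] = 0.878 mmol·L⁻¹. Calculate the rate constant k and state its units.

0.04683 (mmol·L⁻¹)⁻¹·min⁻¹

Step 1: rate = k[NO₂]^2, so k = rate / [NO₂]^2.
Step 2: k = 0.0361 / (0.878)^2 = 0.0361 / 0.7709.
Step 3: k = 0.04683 (mmol·L⁻¹)⁻¹·min⁻¹.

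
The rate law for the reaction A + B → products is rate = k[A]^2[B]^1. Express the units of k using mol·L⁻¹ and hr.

(mol·L⁻¹)⁻²·hr⁻¹

Step 1: Overall order = 2 + 1 = 3.
Step 2: rate has units mol·L⁻¹·hr⁻¹; [A]^2[B]^1 has units (mol·L⁻¹)^3.
Step 3: k = rate/([A]^2[B]^1), so units of k = (mol·L⁻¹)^(1-3)·hr⁻¹ = (mol·L⁻¹)⁻²·hr⁻¹.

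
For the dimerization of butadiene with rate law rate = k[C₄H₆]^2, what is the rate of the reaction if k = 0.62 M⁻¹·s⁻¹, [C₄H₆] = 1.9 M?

2.238 M/s

Step 1: Identify the rate law: rate = k[C₄H₆]^2
Step 2: Substitute values: rate = 0.62 × (1.9)^2
Step 3: Calculate: rate = 0.62 × 3.61 = 2.2382 M/s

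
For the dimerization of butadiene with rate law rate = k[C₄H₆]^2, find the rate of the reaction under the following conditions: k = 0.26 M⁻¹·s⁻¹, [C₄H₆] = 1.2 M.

0.3744 M/s

Step 1: Identify the rate law: rate = k[C₄H₆]^2
Step 2: Substitute values: rate = 0.26 × (1.2)^2
Step 3: Calculate: rate = 0.26 × 1.44 = 0.3744 M/s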